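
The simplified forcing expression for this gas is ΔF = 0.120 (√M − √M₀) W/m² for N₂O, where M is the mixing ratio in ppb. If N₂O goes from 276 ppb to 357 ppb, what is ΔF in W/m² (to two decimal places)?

N₂O: 0.120 × (√357 − √276) = 0.120 × (18.8944 − 16.6132) = 0.120 × 2.2812 = 0.2737 W/m².

ΔF = 0.27 W/m²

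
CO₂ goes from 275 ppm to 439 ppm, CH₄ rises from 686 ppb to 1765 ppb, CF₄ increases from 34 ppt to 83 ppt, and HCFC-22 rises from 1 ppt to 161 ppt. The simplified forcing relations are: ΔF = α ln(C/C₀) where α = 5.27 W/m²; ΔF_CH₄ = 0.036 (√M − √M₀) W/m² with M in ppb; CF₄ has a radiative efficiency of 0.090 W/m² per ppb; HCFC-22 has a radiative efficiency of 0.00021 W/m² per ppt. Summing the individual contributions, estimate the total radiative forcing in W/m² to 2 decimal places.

CO₂: 5.27 × ln(439/275) = 5.27 × ln(1.59636) = 5.27 × 0.46773 = 2.4649 W/m².
CH₄: 0.036 × (√1765 − √686) = 0.036 × (42.0119 − 26.1916) = 0.036 × 15.8203 = 0.5695 W/m².
CF₄: Δ = 83 − 34 = 49 ppt = 0.049 ppb; ΔF = 0.090 × 0.049 = 0.0044 W/m².
HCFC-22: ΔF = 0.00021 × (161 − 1) = 0.00021 × 160 = 0.0336 W/m².
Total ΔF = 2.4649 + 0.5695 + 0.0044 + 0.0336 = 3.0724 W/m².

ΔF = 3.07 W/m²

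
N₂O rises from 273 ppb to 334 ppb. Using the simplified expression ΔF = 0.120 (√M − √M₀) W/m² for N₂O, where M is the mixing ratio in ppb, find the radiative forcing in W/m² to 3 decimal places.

ΔF = 0.210 W/m²

N₂O: 0.120 × (√334 − √273) = 0.120 × (18.2757 − 16.5227) = 0.120 × 1.7530 = 0.2104 W/m².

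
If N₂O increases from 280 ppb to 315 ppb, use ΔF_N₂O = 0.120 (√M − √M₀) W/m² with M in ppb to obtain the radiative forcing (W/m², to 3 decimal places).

N₂O: 0.120 × (√315 − √280) = 0.120 × (17.7482 − 16.7332) = 0.120 × 1.0150 = 0.1218 W/m².

ΔF = 0.122 W/m²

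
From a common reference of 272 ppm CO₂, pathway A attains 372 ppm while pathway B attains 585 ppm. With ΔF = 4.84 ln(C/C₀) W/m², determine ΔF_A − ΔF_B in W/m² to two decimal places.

ΔF_A − ΔF_B = -2.19 W/m²

ΔF_A = 4.84 ln(372/272) = 4.84 × 0.31309 = 1.5154 W/m².
ΔF_B = 4.84 ln(585/272) = 4.84 × 0.76581 = 3.7065 W/m².
Difference: 1.5154 − 3.7065 = -2.1911 W/m².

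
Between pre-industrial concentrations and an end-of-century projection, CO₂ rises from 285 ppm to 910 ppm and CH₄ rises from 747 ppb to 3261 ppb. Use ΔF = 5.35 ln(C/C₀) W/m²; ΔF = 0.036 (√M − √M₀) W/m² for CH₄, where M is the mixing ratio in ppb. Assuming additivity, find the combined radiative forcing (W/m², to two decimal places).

CO₂: 5.35 × ln(910/285) = 5.35 × ln(3.19298) = 5.35 × 1.16095 = 6.2111 W/m².
CH₄: 0.036 × (√3261 − √747) = 0.036 × (57.1052 − 27.3313) = 0.036 × 29.7739 = 1.0719 W/m².
Total ΔF = 6.2111 + 1.0719 = 7.2830 W/m².

ΔF = 7.28 W/m²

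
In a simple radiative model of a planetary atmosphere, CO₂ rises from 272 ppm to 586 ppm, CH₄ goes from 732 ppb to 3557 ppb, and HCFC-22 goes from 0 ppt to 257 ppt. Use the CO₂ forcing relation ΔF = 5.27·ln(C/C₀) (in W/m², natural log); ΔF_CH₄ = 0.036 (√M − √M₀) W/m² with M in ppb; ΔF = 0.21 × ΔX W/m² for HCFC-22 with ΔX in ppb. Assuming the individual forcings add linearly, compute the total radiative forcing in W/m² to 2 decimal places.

CO₂: 5.27 × ln(586/272) = 5.27 × ln(2.15441) = 5.27 × 0.76752 = 4.0448 W/m².
CH₄: 0.036 × (√3557 − √732) = 0.036 × (59.6406 − 27.0555) = 0.036 × 32.5851 = 1.1731 W/m².
HCFC-22: Δ = 257 − 0 = 257 ppt = 0.257 ppb; ΔF = 0.21 × 0.257 = 0.0540 W/m².
Total ΔF = 4.0448 + 1.1731 + 0.0540 = 5.2719 W/m².

ΔF = 5.27 W/m²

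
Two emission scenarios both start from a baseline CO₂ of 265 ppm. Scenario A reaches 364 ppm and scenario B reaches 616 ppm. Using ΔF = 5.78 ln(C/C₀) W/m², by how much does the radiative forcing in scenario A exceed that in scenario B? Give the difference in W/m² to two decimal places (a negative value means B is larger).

ΔF_A = 5.78 ln(364/265) = 5.78 × 0.31742 = 1.8347 W/m².
ΔF_B = 5.78 ln(616/265) = 5.78 × 0.84352 = 4.8755 W/m².
Difference: 1.8347 − 4.8755 = -3.0408 W/m².
(Equivalently, ΔF_A − ΔF_B = 5.78 ln(364/616) = 5.78 × -0.52609 = -3.0408 W/m².)

ΔF_A − ΔF_B = -3.04 W/m²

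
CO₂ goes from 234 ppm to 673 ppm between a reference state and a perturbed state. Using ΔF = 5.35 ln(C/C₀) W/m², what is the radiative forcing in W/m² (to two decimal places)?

ΔF = 5.65 W/m²

CO₂: 5.35 × ln(673/234) = 5.35 × ln(2.87607) = 5.35 × 1.05642 = 5.6518 W/m².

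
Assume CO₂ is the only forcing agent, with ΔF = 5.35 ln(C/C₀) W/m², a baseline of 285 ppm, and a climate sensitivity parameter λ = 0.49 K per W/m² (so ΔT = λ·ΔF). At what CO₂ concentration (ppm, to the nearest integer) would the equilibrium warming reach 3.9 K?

Required forcing: ΔF = ΔT/λ = 3.9/0.49 = 7.9592 W/m².
Then ln(C/285) = ΔF/5.35 = 7.9592/5.35 = 1.48770.
So C = 285 × e^1.48770 = 285 × 4.42690 = 1261.67 ppm.

C ≈ 1262 ppm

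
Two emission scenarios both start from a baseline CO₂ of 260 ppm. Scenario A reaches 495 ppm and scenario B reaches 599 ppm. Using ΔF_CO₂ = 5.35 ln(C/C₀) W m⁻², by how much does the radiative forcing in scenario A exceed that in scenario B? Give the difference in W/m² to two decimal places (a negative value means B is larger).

ΔF_A − ΔF_B = -1.02 W/m²

ΔF_A = 5.35 ln(495/260) = 5.35 × 0.64388 = 3.4448 W/m².
ΔF_B = 5.35 ln(599/260) = 5.35 × 0.83458 = 4.4650 W/m².
Difference: 3.4448 − 4.4650 = -1.0202 W/m².
(Equivalently, ΔF_A − ΔF_B = 5.35 ln(495/599) = 5.35 × -0.19070 = -1.0202 W/m².)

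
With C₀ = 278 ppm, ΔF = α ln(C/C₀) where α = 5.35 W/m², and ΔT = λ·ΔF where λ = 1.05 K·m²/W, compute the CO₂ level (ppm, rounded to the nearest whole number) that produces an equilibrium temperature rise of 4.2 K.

C ≈ 587 ppm

Required forcing: ΔF = ΔT/λ = 4.2/1.05 = 4.0000 W/m².
Then ln(C/278) = ΔF/5.35 = 4.0000/5.35 = 0.74766.
So C = 278 × e^0.74766 = 278 × 2.11205 = 587.15 ppm.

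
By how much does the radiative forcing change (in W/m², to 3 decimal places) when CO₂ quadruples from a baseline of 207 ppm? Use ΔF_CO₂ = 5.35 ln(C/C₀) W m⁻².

ΔF = 7.417 W/m²

ΔF = 5.35 × ln(4) = 5.35 × 1.38629 = 7.4167 W/m².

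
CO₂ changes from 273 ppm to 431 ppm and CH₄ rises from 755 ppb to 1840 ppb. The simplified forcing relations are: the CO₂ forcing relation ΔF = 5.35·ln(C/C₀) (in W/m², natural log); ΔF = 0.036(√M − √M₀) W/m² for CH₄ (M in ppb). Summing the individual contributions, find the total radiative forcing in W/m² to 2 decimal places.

CO₂: 5.35 × ln(431/273) = 5.35 × ln(1.57875) = 5.35 × 0.45663 = 2.4430 W/m².
CH₄: 0.036 × (√1840 − √755) = 0.036 × (42.8952 − 27.4773) = 0.036 × 15.4179 = 0.5550 W/m².
Total ΔF = 2.4430 + 0.5550 = 2.9980 W/m².

ΔF = 3.00 W/m²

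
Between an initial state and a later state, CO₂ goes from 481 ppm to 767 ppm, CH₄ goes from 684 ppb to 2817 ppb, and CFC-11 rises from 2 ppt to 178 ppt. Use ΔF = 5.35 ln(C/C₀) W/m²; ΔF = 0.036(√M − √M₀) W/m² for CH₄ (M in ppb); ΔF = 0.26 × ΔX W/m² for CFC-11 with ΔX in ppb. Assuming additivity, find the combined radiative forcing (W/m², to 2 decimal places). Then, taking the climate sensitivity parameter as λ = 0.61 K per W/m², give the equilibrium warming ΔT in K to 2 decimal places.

ΔF = 3.51 W/m²; ΔT = 2.14 K

CO₂: 5.35 × ln(767/481) = 5.35 × ln(1.59459) = 5.35 × 0.46662 = 2.4964 W/m².
CH₄: 0.036 × (√2817 − √684) = 0.036 × (53.0754 − 26.1534) = 0.036 × 26.9220 = 0.9692 W/m².
CFC-11: Δ = 178 − 2 = 176 ppt = 0.176 ppb; ΔF = 0.26 × 0.176 = 0.0458 W/m².
Total ΔF = 2.4964 + 0.9692 + 0.0458 = 3.5114 W/m².
ΔT = λ ΔF = 0.61 × 3.51 = 2.1411 K.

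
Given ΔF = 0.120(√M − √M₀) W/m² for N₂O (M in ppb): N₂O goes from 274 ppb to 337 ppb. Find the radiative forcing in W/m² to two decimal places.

N₂O: 0.120 × (√337 − √274) = 0.120 × (18.3576 − 16.5529) = 0.120 × 1.8047 = 0.2166 W/m².

ΔF = 0.22 W/m²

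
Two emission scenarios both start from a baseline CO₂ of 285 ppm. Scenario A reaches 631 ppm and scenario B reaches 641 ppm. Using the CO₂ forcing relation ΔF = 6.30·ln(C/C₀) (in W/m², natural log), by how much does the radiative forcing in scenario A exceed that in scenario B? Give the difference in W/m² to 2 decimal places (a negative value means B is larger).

ΔF_A − ΔF_B = -0.10 W/m²

ΔF_A = 6.30 ln(631/285) = 6.30 × 0.79482 = 5.0074 W/m².
ΔF_B = 6.30 ln(641/285) = 6.30 × 0.81054 = 5.1064 W/m².
Difference: 5.0074 − 5.1064 = -0.0990 W/m².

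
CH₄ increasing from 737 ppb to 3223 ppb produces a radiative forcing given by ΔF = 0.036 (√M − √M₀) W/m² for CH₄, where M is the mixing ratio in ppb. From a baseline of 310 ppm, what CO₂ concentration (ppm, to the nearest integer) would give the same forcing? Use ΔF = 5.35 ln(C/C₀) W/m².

C ≈ 378 ppm

CH₄ forcing: 0.036 × (√3223 − √737) = 0.036 × (56.7715 − 27.1477) = 0.036 × 29.6238 = 1.06646 W/m².
Set 5.35 ln(C/310) = 1.06646: ln(C/310) = 1.06646/5.35 = 0.19934, so C = 310 × e^0.19934 = 310 × 1.22060 = 378.39 ppm.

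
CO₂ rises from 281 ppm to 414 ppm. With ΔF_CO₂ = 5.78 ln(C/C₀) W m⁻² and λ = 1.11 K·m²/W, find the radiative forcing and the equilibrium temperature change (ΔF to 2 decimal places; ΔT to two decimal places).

ΔF = 2.24 W/m²; ΔT = 2.49 K

CO₂: 5.78 × ln(414/281) = 5.78 × ln(1.47331) = 5.78 × 0.38751 = 2.2398 W/m².
ΔT = λ ΔF = 1.11 × 2.24 = 2.4864 K.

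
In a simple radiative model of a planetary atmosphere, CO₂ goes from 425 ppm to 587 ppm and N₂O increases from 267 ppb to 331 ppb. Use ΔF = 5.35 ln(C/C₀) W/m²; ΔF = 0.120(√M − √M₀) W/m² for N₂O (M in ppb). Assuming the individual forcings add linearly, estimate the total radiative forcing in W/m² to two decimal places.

ΔF = 1.95 W/m²

CO₂: 5.35 × ln(587/425) = 5.35 × ln(1.38118) = 5.35 × 0.32294 = 1.7277 W/m².
N₂O: 0.120 × (√331 − √267) = 0.120 × (18.1934 − 16.3401) = 0.120 × 1.8533 = 0.2224 W/m².
Total ΔF = 1.7277 + 0.2224 = 1.9501 W/m².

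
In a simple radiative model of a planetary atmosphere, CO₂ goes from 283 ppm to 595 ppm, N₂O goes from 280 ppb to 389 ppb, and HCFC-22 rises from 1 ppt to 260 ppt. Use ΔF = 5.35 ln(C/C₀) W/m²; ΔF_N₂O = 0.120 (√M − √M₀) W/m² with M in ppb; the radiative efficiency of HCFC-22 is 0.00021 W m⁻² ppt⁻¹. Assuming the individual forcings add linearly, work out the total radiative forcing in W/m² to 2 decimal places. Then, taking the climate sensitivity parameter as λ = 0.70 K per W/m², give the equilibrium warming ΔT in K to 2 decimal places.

ΔF = 4.39 W/m²; ΔT = 3.07 K

CO₂: 5.35 × ln(595/283) = 5.35 × ln(2.10247) = 5.35 × 0.74311 = 3.9756 W/m².
N₂O: 0.120 × (√389 − √280) = 0.120 × (19.7231 − 16.7332) = 0.120 × 2.9899 = 0.3588 W/m².
HCFC-22: ΔF = 0.00021 × (260 − 1) = 0.00021 × 259 = 0.0544 W/m².
Total ΔF = 3.9756 + 0.3588 + 0.0544 = 4.3888 W/m².
ΔT = λ ΔF = 0.70 × 4.39 = 3.0730 K.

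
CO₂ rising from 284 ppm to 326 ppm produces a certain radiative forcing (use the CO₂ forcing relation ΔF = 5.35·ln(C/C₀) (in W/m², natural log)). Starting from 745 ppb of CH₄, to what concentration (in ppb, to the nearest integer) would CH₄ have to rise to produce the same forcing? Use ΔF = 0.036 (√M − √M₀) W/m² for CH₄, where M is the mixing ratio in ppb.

CO₂ forcing: 5.35 × ln(326/284) = 5.35 × 0.137923 = 0.73789 W/m².
Set 0.036(√M − √745) = 0.73789: √M = 0.73789/0.036 + √745 = 20.4969 + 27.2947 = 47.7916.
M = (47.7916)² = 2284.04 ppb.

M ≈ 2284 ppb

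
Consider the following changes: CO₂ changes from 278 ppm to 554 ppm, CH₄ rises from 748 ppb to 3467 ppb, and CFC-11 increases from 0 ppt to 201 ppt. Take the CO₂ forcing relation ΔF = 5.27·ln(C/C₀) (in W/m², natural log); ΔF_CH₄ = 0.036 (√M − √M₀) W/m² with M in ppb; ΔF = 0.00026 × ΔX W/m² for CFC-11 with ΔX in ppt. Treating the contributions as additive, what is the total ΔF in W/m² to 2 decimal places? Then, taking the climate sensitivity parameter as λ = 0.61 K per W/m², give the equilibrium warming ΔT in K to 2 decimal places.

ΔF = 4.82 W/m²; ΔT = 2.94 K

CO₂: 5.27 × ln(554/278) = 5.27 × ln(1.99281) = 5.27 × 0.68955 = 3.6339 W/m².
CH₄: 0.036 × (√3467 − √748) = 0.036 × (58.8812 − 27.3496) = 0.036 × 31.5316 = 1.1351 W/m².
CFC-11: ΔF = 0.00026 × (201 − 0) = 0.00026 × 201 = 0.0523 W/m².
Total ΔF = 3.6339 + 1.1351 + 0.0523 = 4.8213 W/m².
ΔT = λ ΔF = 0.61 × 4.82 = 2.9402 K.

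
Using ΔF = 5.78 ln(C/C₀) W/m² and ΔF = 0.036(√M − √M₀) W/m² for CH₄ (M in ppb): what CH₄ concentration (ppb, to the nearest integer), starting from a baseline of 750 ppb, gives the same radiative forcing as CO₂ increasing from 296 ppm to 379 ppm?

CO₂ forcing: 5.78 × ln(379/296) = 5.78 × 0.247177 = 1.42868 W/m².
Set 0.036(√M − √750) = 1.42868: √M = 1.42868/0.036 + √750 = 39.6856 + 27.3861 = 67.0717.
M = (67.0717)² = 4498.61 ppb.

M ≈ 4499 ppb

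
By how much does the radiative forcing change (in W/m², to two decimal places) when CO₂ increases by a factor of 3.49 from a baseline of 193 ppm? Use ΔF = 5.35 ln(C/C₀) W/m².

ΔF = 6.69 W/m²

ΔF = 5.35 × ln(3.49) = 5.35 × 1.24990 = 6.6870 W/m².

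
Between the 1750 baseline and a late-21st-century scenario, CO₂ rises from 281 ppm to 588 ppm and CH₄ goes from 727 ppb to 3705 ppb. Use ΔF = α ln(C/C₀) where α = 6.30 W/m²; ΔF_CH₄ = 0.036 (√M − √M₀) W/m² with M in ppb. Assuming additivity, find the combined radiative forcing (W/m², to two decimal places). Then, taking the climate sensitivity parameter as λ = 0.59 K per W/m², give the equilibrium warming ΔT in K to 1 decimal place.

CO₂: 6.30 × ln(588/281) = 6.30 × ln(2.09253) = 6.30 × 0.73837 = 4.6517 W/m².
CH₄: 0.036 × (√3705 − √727) = 0.036 × (60.8687 − 26.9629) = 0.036 × 33.9058 = 1.2206 W/m².
Total ΔF = 4.6517 + 1.2206 = 5.8723 W/m².
ΔT = λ ΔF = 0.59 × 5.87 = 3.4633 K.

ΔF = 5.87 W/m²; ΔT = 3.5 K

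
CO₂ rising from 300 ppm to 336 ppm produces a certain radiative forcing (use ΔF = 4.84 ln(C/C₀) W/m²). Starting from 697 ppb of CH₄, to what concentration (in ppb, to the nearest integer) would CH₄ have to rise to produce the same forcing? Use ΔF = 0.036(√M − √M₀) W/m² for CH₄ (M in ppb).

M ≈ 1734 ppb

CO₂ forcing: 4.84 × ln(336/300) = 4.84 × 0.113329 = 0.54851 W/m².
Set 0.036(√M − √697) = 0.54851: √M = 0.54851/0.036 + √697 = 15.2364 + 26.4008 = 41.6372.
M = (41.6372)² = 1733.66 ppb.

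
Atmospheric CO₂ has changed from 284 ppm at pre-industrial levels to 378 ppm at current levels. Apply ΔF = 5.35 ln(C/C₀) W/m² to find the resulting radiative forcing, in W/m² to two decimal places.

CO₂: 5.35 × ln(378/284) = 5.35 × ln(1.33099) = 5.35 × 0.28592 = 1.5297 W/m².

ΔF = 1.53 W/m²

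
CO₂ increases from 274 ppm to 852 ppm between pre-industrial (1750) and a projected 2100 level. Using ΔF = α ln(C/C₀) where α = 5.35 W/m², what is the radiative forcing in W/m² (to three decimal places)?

CO₂: 5.35 × ln(852/274) = 5.35 × ln(3.10949) = 5.35 × 1.13446 = 6.0694 W/m².

ΔF = 6.069 W/m²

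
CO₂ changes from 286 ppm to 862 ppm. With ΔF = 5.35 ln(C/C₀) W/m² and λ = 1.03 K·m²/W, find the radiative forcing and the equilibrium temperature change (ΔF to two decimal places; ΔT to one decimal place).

CO₂: 5.35 × ln(862/286) = 5.35 × ln(3.01399) = 5.35 × 1.10326 = 5.9024 W/m².
ΔT = λ ΔF = 1.03 × 5.90 = 6.0770 K.

ΔF = 5.90 W/m²; ΔT = 6.1 K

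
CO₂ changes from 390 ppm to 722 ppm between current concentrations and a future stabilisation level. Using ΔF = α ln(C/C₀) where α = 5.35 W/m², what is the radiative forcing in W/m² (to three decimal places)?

ΔF = 3.295 W/m²

CO₂: 5.35 × ln(722/390) = 5.35 × ln(1.85128) = 5.35 × 0.61588 = 3.2950 W/m².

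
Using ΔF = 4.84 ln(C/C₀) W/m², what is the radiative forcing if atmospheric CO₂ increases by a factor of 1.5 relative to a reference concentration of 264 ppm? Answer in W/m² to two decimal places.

ΔF = 1.96 W/m²

Because the forcing depends only on the ratio C/C₀, the initial concentration does not enter.
ΔF = 4.84 × ln(1.5) = 4.84 × 0.40547 = 1.9625 W/m².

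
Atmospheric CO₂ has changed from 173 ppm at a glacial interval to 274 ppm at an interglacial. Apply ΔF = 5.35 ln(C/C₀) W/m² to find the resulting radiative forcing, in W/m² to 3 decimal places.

CO₂: 5.35 × ln(274/173) = 5.35 × ln(1.58382) = 5.35 × 0.45984 = 2.4601 W/m².

ΔF = 2.460 W/m²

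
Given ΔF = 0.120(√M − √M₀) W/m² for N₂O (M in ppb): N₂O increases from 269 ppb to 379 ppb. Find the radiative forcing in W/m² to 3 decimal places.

N₂O: 0.120 × (√379 − √269) = 0.120 × (19.4679 − 16.4012) = 0.120 × 3.0667 = 0.3680 W/m².

ΔF = 0.368 W/m²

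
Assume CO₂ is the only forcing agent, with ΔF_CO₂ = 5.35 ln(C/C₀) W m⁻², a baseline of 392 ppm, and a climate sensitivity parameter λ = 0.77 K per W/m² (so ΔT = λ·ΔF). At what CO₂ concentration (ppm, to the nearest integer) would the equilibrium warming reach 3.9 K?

Required forcing: ΔF = ΔT/λ = 3.9/0.77 = 5.0649 W/m².
Then ln(C/392) = ΔF/5.35 = 5.0649/5.35 = 0.94671.
So C = 392 × e^0.94671 = 392 × 2.57722 = 1010.27 ppm.

C ≈ 1010 ppm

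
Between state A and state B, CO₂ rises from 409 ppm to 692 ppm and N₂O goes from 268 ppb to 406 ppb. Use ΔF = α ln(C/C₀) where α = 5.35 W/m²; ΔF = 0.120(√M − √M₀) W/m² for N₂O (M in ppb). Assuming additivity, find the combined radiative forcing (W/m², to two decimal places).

ΔF = 3.27 W/m²

CO₂: 5.35 × ln(692/409) = 5.35 × ln(1.69193) = 5.35 × 0.52587 = 2.8134 W/m².
N₂O: 0.120 × (√406 − √268) = 0.120 × (20.1494 − 16.3707) = 0.120 × 3.7787 = 0.4534 W/m².
Total ΔF = 2.8134 + 0.4534 = 3.2668 W/m².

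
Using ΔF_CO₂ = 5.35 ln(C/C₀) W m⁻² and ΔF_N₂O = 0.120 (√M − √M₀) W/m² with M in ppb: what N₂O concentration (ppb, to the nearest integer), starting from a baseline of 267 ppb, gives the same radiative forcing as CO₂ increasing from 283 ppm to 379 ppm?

M ≈ 862 ppb

CO₂ forcing: 5.35 × ln(379/283) = 5.35 × 0.292089 = 1.56268 W/m².
Set 0.120(√M − √267) = 1.56268: √M = 1.56268/0.120 + √267 = 13.0223 + 16.3401 = 29.3624.
M = (29.3624)² = 862.15 ppb.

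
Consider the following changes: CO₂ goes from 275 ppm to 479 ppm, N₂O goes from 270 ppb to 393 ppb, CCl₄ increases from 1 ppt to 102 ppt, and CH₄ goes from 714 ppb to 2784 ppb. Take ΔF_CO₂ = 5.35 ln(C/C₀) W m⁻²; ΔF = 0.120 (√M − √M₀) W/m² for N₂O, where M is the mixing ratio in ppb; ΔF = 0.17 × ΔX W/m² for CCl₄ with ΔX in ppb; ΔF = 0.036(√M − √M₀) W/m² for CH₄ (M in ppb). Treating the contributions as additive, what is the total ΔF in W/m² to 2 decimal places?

ΔF = 4.33 W/m²

CO₂: 5.35 × ln(479/275) = 5.35 × ln(1.74182) = 5.35 × 0.55493 = 2.9689 W/m².
N₂O: 0.120 × (√393 − √270) = 0.120 × (19.8242 − 16.4317) = 0.120 × 3.3925 = 0.4071 W/m².
CCl₄: Δ = 102 − 1 = 101 ppt = 0.101 ppb; ΔF = 0.17 × 0.101 = 0.0172 W/m².
CH₄: 0.036 × (√2784 − √714) = 0.036 × (52.7636 − 26.7208) = 0.036 × 26.0428 = 0.9375 W/m².
Total ΔF = 2.9689 + 0.4071 + 0.0172 + 0.9375 = 4.3307 W/m².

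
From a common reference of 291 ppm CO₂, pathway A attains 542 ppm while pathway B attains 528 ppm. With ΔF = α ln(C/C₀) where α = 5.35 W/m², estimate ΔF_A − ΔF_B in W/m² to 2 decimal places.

ΔF_A − ΔF_B = 0.14 W/m²

ΔF_A = 5.35 ln(542/291) = 5.35 × 0.62194 = 3.3274 W/m².
ΔF_B = 5.35 ln(528/291) = 5.35 × 0.59577 = 3.1874 W/m².
Difference: 3.3274 − 3.1874 = 0.1400 W/m².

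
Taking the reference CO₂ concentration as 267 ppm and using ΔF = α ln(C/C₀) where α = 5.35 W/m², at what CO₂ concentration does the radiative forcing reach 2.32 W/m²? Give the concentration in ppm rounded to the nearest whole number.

C ≈ 412 ppm

Set 5.35 ln(C/267) = 2.32, so ln(C/267) = 2.32/5.35 = 0.43364.
Then C/267 = e^0.43364 = 1.54286, giving C = 267 × 1.54286 = 411.94 ppm.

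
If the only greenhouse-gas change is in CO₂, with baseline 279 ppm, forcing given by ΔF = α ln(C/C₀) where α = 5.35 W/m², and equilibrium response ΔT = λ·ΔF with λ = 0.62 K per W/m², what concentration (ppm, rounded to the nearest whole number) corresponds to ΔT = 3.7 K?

C ≈ 851 ppm

Required forcing: ΔF = ΔT/λ = 3.7/0.62 = 5.9677 W/m².
Then ln(C/279) = ΔF/5.35 = 5.9677/5.35 = 1.11546.
So C = 279 × e^1.11546 = 279 × 3.05097 = 851.22 ppm.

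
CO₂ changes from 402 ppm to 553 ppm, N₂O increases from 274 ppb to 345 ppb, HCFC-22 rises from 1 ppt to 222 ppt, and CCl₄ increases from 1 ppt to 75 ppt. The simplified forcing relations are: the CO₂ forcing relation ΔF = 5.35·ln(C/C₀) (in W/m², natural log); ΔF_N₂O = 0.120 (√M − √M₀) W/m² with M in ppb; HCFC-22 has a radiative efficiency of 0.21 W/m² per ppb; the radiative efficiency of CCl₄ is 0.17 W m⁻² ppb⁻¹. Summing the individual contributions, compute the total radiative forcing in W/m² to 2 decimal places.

CO₂: 5.35 × ln(553/402) = 5.35 × ln(1.37562) = 5.35 × 0.31890 = 1.7061 W/m².
N₂O: 0.120 × (√345 − √274) = 0.120 × (18.5742 − 16.5529) = 0.120 × 2.0213 = 0.2426 W/m².
HCFC-22: Δ = 222 − 1 = 221 ppt = 0.221 ppb; ΔF = 0.21 × 0.221 = 0.0464 W/m².
CCl₄: Δ = 75 − 1 = 74 ppt = 0.074 ppb; ΔF = 0.17 × 0.074 = 0.0126 W/m².
Total ΔF = 1.7061 + 0.2426 + 0.0464 + 0.0126 = 2.0077 W/m².

ΔF = 2.01 W/m²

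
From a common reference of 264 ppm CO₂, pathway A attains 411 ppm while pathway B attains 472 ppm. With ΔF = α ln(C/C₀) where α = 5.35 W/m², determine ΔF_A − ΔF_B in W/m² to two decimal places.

ΔF_A − ΔF_B = -0.74 W/m²

ΔF_A = 5.35 ln(411/264) = 5.35 × 0.44264 = 2.3681 W/m².
ΔF_B = 5.35 ln(472/264) = 5.35 × 0.58103 = 3.1085 W/m².
Difference: 2.3681 − 3.1085 = -0.7404 W/m².
(Equivalently, ΔF_A − ΔF_B = 5.35 ln(411/472) = 5.35 × -0.13839 = -0.7404 W/m².)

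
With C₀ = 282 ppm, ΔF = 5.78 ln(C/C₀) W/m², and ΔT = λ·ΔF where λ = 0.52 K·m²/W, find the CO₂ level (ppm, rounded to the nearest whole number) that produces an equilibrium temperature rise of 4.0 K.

C ≈ 1067 ppm

Required forcing: ΔF = ΔT/λ = 4.0/0.52 = 7.6923 W/m².
Then ln(C/282) = ΔF/5.78 = 7.6923/5.78 = 1.33085.
So C = 282 × e^1.33085 = 282 × 3.78426 = 1067.16 ppm.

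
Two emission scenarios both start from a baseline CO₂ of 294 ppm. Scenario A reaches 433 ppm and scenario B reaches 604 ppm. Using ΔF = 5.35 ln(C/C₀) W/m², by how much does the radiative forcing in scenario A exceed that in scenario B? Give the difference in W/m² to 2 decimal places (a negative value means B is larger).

ΔF_A − ΔF_B = -1.78 W/m²

ΔF_A = 5.35 ln(433/294) = 5.35 × 0.38716 = 2.0713 W/m².
ΔF_B = 5.35 ln(604/294) = 5.35 × 0.71999 = 3.8519 W/m².
Difference: 2.0713 − 3.8519 = -1.7806 W/m².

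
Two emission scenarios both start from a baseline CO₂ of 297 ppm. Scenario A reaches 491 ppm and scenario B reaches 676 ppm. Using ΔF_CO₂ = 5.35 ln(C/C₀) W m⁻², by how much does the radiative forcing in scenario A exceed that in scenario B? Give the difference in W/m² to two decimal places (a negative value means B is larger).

ΔF_A = 5.35 ln(491/297) = 5.35 × 0.50271 = 2.6895 W/m².
ΔF_B = 5.35 ln(676/297) = 5.35 × 0.82246 = 4.4002 W/m².
Difference: 2.6895 − 4.4002 = -1.7107 W/m².
(Equivalently, ΔF_A − ΔF_B = 5.35 ln(491/676) = 5.35 × -0.31975 = -1.7107 W/m².)

ΔF_A − ΔF_B = -1.71 W/m²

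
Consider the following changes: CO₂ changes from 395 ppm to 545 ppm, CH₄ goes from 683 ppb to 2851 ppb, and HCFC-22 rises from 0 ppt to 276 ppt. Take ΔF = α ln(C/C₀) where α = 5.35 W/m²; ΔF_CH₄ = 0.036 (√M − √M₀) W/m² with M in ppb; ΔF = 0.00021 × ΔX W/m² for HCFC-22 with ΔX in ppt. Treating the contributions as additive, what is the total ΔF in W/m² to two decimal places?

CO₂: 5.35 × ln(545/395) = 5.35 × ln(1.37975) = 5.35 × 0.32190 = 1.7222 W/m².
CH₄: 0.036 × (√2851 − √683) = 0.036 × (53.3948 − 26.1343) = 0.036 × 27.2605 = 0.9814 W/m².
HCFC-22: ΔF = 0.00021 × (276 − 0) = 0.00021 × 276 = 0.0580 W/m².
Total ΔF = 1.7222 + 0.9814 + 0.0580 = 2.7616 W/m².

ΔF = 2.76 W/m²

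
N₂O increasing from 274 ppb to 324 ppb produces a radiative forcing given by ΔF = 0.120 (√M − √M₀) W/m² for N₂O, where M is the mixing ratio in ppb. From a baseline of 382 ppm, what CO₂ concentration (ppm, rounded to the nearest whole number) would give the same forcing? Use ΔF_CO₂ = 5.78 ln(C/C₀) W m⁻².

C ≈ 394 ppm

N₂O forcing: 0.120 × (√324 − √274) = 0.120 × (18.0000 − 16.5529) = 0.120 × 1.4471 = 0.17365 W/m².
Set 5.78 ln(C/382) = 0.17365: ln(C/382) = 0.17365/5.78 = 0.03004, so C = 382 × e^0.03004 = 382 × 1.03050 = 393.65 ppm.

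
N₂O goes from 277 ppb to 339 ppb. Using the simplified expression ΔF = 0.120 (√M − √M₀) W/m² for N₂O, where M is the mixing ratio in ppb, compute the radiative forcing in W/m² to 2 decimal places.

N₂O: 0.120 × (√339 − √277) = 0.120 × (18.4120 − 16.6433) = 0.120 × 1.7687 = 0.2122 W/m².

ΔF = 0.21 W/m²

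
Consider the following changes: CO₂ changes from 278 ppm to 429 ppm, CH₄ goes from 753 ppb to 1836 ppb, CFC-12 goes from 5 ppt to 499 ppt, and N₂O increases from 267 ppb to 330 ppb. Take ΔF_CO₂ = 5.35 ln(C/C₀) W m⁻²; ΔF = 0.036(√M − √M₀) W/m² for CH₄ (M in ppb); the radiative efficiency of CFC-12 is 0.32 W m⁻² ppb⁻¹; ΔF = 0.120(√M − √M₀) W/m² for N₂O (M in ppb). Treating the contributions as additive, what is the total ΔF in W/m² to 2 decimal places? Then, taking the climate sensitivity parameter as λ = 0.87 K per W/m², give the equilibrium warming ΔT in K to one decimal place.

ΔF = 3.25 W/m²; ΔT = 2.8 K

CO₂: 5.35 × ln(429/278) = 5.35 × ln(1.54317) = 5.35 × 0.43384 = 2.3210 W/m².
CH₄: 0.036 × (√1836 − √753) = 0.036 × (42.8486 − 27.4408) = 0.036 × 15.4078 = 0.5547 W/m².
CFC-12: Δ = 499 − 5 = 494 ppt = 0.494 ppb; ΔF = 0.32 × 0.494 = 0.1581 W/m².
N₂O: 0.120 × (√330 − √267) = 0.120 × (18.1659 − 16.3401) = 0.120 × 1.8258 = 0.2191 W/m².
Total ΔF = 2.3210 + 0.5547 + 0.1581 + 0.2191 = 3.2529 W/m².
ΔT = λ ΔF = 0.87 × 3.25 = 2.8275 K.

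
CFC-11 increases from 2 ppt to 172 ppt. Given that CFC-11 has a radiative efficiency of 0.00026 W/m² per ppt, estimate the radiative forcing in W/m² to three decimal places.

ΔF = 0.044 W/m²

CFC-11: ΔF = 0.00026 × (172 − 2) = 0.00026 × 170 = 0.0442 W/m².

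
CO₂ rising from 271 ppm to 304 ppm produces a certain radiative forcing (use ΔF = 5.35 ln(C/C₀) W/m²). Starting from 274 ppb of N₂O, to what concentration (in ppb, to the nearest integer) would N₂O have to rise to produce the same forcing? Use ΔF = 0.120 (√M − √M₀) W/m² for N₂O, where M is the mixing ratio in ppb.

CO₂ forcing: 5.35 × ln(304/271) = 5.35 × 0.114909 = 0.61476 W/m².
Set 0.120(√M − √274) = 0.61476: √M = 0.61476/0.120 + √274 = 5.1230 + 16.5529 = 21.6759.
M = (21.6759)² = 469.84 ppb.

M ≈ 470 ppb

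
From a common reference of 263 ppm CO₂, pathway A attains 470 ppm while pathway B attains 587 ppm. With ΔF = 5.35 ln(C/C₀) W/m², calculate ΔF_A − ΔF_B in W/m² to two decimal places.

ΔF_A − ΔF_B = -1.19 W/m²

ΔF_A = 5.35 ln(470/263) = 5.35 × 0.58058 = 3.1061 W/m².
ΔF_B = 5.35 ln(587/263) = 5.35 × 0.80287 = 4.2954 W/m².
Difference: 3.1061 − 4.2954 = -1.1893 W/m².
(Equivalently, ΔF_A − ΔF_B = 5.35 ln(470/587) = 5.35 × -0.22229 = -1.1893 W/m².)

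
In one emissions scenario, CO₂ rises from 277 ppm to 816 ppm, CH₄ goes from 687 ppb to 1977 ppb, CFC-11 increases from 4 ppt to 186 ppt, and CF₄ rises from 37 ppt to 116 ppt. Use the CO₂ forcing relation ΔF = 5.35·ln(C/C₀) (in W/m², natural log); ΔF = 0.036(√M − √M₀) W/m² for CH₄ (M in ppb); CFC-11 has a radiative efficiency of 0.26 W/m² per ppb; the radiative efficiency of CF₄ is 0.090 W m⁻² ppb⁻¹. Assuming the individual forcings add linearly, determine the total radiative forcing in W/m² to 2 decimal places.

ΔF = 6.49 W/m²

CO₂: 5.35 × ln(816/277) = 5.35 × ln(2.94585) = 5.35 × 1.08040 = 5.7801 W/m².
CH₄: 0.036 × (√1977 − √687) = 0.036 × (44.4635 − 26.2107) = 0.036 × 18.2528 = 0.6571 W/m².
CFC-11: Δ = 186 − 4 = 182 ppt = 0.182 ppb; ΔF = 0.26 × 0.182 = 0.0473 W/m².
CF₄: Δ = 116 − 37 = 79 ppt = 0.079 ppb; ΔF = 0.090 × 0.079 = 0.0071 W/m².
Total ΔF = 5.7801 + 0.6571 + 0.0473 + 0.0071 = 6.4916 W/m².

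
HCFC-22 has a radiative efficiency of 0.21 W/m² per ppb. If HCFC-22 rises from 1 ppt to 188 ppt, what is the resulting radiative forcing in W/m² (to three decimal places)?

ΔF = 0.039 W/m²

HCFC-22: Δ = 188 − 1 = 187 ppt = 0.187 ppb; ΔF = 0.21 × 0.187 = 0.0393 W/m².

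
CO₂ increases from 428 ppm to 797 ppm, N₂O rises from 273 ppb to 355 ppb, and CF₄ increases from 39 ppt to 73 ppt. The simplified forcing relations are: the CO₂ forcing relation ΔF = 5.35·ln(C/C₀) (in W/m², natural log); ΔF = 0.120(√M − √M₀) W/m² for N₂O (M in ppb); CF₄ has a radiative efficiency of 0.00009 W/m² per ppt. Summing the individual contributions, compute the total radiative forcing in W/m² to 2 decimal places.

ΔF = 3.61 W/m²

CO₂: 5.35 × ln(797/428) = 5.35 × ln(1.86215) = 5.35 × 0.62173 = 3.3263 W/m².
N₂O: 0.120 × (√355 − √273) = 0.120 × (18.8414 − 16.5227) = 0.120 × 2.3187 = 0.2782 W/m².
CF₄: ΔF = 0.00009 × (73 − 39) = 0.00009 × 34 = 0.0031 W/m².
Total ΔF = 3.3263 + 0.2782 + 0.0031 = 3.6076 W/m².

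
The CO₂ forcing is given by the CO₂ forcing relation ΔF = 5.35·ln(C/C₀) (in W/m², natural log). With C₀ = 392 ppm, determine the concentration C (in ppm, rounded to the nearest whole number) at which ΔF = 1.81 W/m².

C ≈ 550 ppm

Set 5.35 ln(C/392) = 1.81, so ln(C/392) = 1.81/5.35 = 0.33832.
Then C/392 = e^0.33832 = 1.40259, giving C = 392 × 1.40259 = 549.82 ppm.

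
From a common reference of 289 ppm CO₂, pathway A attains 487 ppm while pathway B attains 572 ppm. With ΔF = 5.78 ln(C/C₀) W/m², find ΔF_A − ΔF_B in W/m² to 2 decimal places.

ΔF_A − ΔF_B = -0.93 W/m²

ΔF_A = 5.78 ln(487/289) = 5.78 × 0.52184 = 3.0162 W/m².
ΔF_B = 5.78 ln(572/289) = 5.78 × 0.68271 = 3.9461 W/m².
Difference: 3.0162 − 3.9461 = -0.9299 W/m².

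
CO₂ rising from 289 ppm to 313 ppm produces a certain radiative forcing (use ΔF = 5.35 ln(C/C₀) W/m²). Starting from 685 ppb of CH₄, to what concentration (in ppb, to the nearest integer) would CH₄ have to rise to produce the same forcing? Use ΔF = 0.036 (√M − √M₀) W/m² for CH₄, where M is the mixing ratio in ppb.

M ≈ 1446 ppb

CO₂ forcing: 5.35 × ln(313/289) = 5.35 × 0.079777 = 0.42681 W/m².
Set 0.036(√M − √685) = 0.42681: √M = 0.42681/0.036 + √685 = 11.8558 + 26.1725 = 38.0283.
M = (38.0283)² = 1446.15 ppb.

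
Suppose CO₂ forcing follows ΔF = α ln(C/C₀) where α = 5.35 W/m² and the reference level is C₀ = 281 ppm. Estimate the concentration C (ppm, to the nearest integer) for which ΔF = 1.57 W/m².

Set 5.35 ln(C/281) = 1.57, so ln(C/281) = 1.57/5.35 = 0.29346.
Then C/281 = e^0.29346 = 1.34106, giving C = 281 × 1.34106 = 376.84 ppm.

C ≈ 377 ppm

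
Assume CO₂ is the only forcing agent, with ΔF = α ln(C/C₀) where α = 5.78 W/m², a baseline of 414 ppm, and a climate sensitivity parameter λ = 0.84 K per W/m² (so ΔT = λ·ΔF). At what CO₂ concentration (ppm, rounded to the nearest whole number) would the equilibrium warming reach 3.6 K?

Required forcing: ΔF = ΔT/λ = 3.6/0.84 = 4.2857 W/m².
Then ln(C/414) = ΔF/5.78 = 4.2857/5.78 = 0.74147.
So C = 414 × e^0.74147 = 414 × 2.09902 = 868.99 ppm.

C ≈ 869 ppm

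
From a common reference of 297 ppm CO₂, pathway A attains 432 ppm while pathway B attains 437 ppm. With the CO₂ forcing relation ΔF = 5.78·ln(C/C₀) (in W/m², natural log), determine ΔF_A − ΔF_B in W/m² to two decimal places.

ΔF_A = 5.78 ln(432/297) = 5.78 × 0.37469 = 2.1657 W/m².
ΔF_B = 5.78 ln(437/297) = 5.78 × 0.38620 = 2.2322 W/m².
Difference: 2.1657 − 2.2322 = -0.0665 W/m².
(Equivalently, ΔF_A − ΔF_B = 5.78 ln(432/437) = 5.78 × -0.01151 = -0.0665 W/m².)

ΔF_A − ΔF_B = -0.07 W/m²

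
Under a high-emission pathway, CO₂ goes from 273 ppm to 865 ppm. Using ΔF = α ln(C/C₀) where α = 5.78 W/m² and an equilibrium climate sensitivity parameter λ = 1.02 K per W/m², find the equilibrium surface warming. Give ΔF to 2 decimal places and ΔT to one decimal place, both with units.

CO₂: 5.78 × ln(865/273) = 5.78 × ln(3.16850) = 5.78 × 1.15326 = 6.6658 W/m².
ΔT = λ ΔF = 1.02 × 6.67 = 6.8034 K.

ΔF = 6.67 W/m²; ΔT = 6.8 K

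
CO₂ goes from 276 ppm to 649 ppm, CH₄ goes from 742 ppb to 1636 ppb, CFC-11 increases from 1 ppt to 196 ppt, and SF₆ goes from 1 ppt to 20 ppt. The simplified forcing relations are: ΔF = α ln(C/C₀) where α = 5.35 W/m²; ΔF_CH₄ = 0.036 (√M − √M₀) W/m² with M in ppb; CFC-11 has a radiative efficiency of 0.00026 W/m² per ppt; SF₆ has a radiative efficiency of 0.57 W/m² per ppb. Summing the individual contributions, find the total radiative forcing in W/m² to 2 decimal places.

ΔF = 5.11 W/m²

CO₂: 5.35 × ln(649/276) = 5.35 × ln(2.35145) = 5.35 × 0.85503 = 4.5744 W/m².
CH₄: 0.036 × (√1636 − √742) = 0.036 × (40.4475 − 27.2397) = 0.036 × 13.2078 = 0.4755 W/m².
CFC-11: ΔF = 0.00026 × (196 − 1) = 0.00026 × 195 = 0.0507 W/m².
SF₆: Δ = 20 − 1 = 19 ppt = 0.019 ppb; ΔF = 0.57 × 0.019 = 0.0108 W/m².
Total ΔF = 4.5744 + 0.4755 + 0.0507 + 0.0108 = 5.1114 W/m².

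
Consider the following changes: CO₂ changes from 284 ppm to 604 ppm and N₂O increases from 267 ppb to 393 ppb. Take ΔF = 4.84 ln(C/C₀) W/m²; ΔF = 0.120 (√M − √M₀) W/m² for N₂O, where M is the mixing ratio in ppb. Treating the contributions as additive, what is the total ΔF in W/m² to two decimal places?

ΔF = 4.07 W/m²

CO₂: 4.84 × ln(604/284) = 4.84 × ln(2.12676) = 4.84 × 0.75460 = 3.6523 W/m².
N₂O: 0.120 × (√393 − √267) = 0.120 × (19.8242 − 16.3401) = 0.120 × 3.4841 = 0.4181 W/m².
Total ΔF = 3.6523 + 0.4181 = 4.0704 W/m².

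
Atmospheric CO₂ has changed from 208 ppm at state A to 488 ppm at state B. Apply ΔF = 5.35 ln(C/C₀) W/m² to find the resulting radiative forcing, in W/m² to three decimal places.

CO₂: 5.35 × ln(488/208) = 5.35 × ln(2.34615) = 5.35 × 0.85278 = 4.5624 W/m².

ΔF = 4.562 W/m²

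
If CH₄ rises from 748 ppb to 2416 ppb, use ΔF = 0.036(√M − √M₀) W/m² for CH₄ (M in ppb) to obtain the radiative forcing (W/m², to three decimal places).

CH₄: 0.036 × (√2416 − √748) = 0.036 × (49.1528 − 27.3496) = 0.036 × 21.8032 = 0.7849 W/m².

ΔF = 0.785 W/m²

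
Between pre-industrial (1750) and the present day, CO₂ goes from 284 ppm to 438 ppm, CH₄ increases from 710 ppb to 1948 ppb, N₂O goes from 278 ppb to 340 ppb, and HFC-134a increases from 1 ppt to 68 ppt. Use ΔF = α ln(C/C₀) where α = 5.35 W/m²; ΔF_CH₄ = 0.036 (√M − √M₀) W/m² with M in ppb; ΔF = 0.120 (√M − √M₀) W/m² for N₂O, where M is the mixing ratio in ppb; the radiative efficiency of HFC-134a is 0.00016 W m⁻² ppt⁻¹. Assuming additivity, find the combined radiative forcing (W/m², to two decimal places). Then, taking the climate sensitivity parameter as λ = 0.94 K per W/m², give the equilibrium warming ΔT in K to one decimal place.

ΔF = 3.17 W/m²; ΔT = 3.0 K

CO₂: 5.35 × ln(438/284) = 5.35 × ln(1.54225) = 5.35 × 0.43324 = 2.3178 W/m².
CH₄: 0.036 × (√1948 − √710) = 0.036 × (44.1362 − 26.6458) = 0.036 × 17.4904 = 0.6297 W/m².
N₂O: 0.120 × (√340 − √278) = 0.120 × (18.4391 − 16.6733) = 0.120 × 1.7658 = 0.2119 W/m².
HFC-134a: ΔF = 0.00016 × (68 − 1) = 0.00016 × 67 = 0.0107 W/m².
Total ΔF = 2.3178 + 0.6297 + 0.2119 + 0.0107 = 3.1701 W/m².
ΔT = λ ΔF = 0.94 × 3.17 = 2.9798 K.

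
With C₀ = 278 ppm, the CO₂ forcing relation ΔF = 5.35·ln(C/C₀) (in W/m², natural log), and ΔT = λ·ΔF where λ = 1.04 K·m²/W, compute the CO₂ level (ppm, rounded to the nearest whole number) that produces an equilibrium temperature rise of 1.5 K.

C ≈ 364 ppm

Required forcing: ΔF = ΔT/λ = 1.5/1.04 = 1.4423 W/m².
Then ln(C/278) = ΔF/5.35 = 1.4423/5.35 = 0.26959.
So C = 278 × e^0.26959 = 278 × 1.30943 = 364.02 ppm.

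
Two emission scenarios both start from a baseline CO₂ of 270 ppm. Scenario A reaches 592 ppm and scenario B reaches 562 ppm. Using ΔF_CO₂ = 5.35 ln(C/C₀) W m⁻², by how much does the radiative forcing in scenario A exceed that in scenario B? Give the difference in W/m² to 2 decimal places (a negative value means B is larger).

ΔF_A − ΔF_B = 0.28 W/m²

ΔF_A = 5.35 ln(592/270) = 5.35 × 0.78508 = 4.2002 W/m².
ΔF_B = 5.35 ln(562/270) = 5.35 × 0.73308 = 3.9220 W/m².
Difference: 4.2002 − 3.9220 = 0.2782 W/m².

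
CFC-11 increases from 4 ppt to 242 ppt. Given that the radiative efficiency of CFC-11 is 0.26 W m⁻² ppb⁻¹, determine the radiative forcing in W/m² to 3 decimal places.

CFC-11: Δ = 242 − 4 = 238 ppt = 0.238 ppb; ΔF = 0.26 × 0.238 = 0.0619 W/m².

ΔF = 0.062 W/m²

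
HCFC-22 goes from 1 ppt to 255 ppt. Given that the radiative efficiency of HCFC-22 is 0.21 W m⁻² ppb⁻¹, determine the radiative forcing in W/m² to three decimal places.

HCFC-22: Δ = 255 − 1 = 254 ppt = 0.254 ppb; ΔF = 0.21 × 0.254 = 0.0533 W/m².

ΔF = 0.053 W/m²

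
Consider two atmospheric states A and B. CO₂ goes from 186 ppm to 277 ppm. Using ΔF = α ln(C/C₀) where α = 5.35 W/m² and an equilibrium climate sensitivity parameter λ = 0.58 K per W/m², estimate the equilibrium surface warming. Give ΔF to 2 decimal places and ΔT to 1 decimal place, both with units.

CO₂: 5.35 × ln(277/186) = 5.35 × ln(1.48925) = 5.35 × 0.39827 = 2.1307 W/m².
ΔT = λ ΔF = 0.58 × 2.13 = 1.2354 K.

ΔF = 2.13 W/m²; ΔT = 1.2 K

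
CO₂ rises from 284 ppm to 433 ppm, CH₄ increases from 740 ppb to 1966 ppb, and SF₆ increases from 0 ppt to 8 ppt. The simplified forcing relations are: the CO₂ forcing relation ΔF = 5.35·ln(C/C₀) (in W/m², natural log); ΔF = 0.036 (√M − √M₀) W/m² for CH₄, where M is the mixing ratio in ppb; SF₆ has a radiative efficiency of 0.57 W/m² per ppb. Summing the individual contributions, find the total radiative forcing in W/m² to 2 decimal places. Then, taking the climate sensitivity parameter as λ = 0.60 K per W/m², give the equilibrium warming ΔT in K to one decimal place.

ΔF = 2.88 W/m²; ΔT = 1.7 K

CO₂: 5.35 × ln(433/284) = 5.35 × ln(1.52465) = 5.35 × 0.42176 = 2.2564 W/m².
CH₄: 0.036 × (√1966 − √740) = 0.036 × (44.3396 − 27.2029) = 0.036 × 17.1367 = 0.6169 W/m².
SF₆: Δ = 8 − 0 = 8 ppt = 0.008 ppb; ΔF = 0.57 × 0.008 = 0.0046 W/m².
Total ΔF = 2.2564 + 0.6169 + 0.0046 = 2.8779 W/m².
ΔT = λ ΔF = 0.60 × 2.88 = 1.7280 K.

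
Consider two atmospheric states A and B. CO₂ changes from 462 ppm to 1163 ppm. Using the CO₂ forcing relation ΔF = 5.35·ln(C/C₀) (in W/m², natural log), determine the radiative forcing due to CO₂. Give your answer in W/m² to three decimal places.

CO₂: 5.35 × ln(1163/462) = 5.35 × ln(2.51732) = 5.35 × 0.92319 = 4.9391 W/m².

ΔF = 4.939 W/m²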